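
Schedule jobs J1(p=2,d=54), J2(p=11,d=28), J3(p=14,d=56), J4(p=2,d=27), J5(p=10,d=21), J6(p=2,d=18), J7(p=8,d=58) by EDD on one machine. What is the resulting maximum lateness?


EDD order: J6 → J5 → J4 → J2 → J1 → J3 → J7
Completion and lateness:
  J6: C=2, d=18, L=2-18=-16
  J5: C=12, d=21, L=12-21=-9
  J4: C=14, d=27, L=14-27=-13
  J2: C=25, d=28, L=25-28=-3
  J1: C=27, d=54, L=27-54=-27
  J3: C=41, d=56, L=41-56=-15
  J7: C=49, d=58, L=49-58=-9
Lmax = max(-16, -9, -13, -3, -27, -15, -9)
= -3


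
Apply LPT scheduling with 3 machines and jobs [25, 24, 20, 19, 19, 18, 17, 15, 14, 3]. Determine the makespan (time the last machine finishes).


Jobs (LPT sorted): [25, 24, 20, 19, 19, 18, 17, 15, 14, 3]
Machines: 3
  J=25 → Machine 1 (load: 0+25=25)
  J=24 → Machine 2 (load: 0+24=24)
  J=20 → Machine 3 (load: 0+20=20)
  J=19 → Machine 3 (load: 20+19=39)
  J=19 → Machine 2 (load: 24+19=43)
  J=18 → Machine 1 (load: 25+18=43)
  J=17 → Machine 3 (load: 39+17=56)
  J=15 → Machine 1 (load: 43+15=58)
  J=14 → Machine 2 (load: 43+14=57)
  J=3 → Machine 3 (load: 56+3=59)
Machine loads: [58, 57, 59]
Makespan = max = 59 time units


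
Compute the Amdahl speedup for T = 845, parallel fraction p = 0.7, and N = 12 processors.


Amdahl's law: T_p = T × ((1-p) + p/N)
= 845 × ((1-0.7) + 0.7/12)
= 845 × (0.30 + 0.0583)
= 845 × 0.3583
= 302.79
Speedup = 845/302.79
= 2.79×


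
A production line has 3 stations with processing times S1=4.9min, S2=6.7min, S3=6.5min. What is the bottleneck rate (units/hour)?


Bottleneck = longest station time
Station times: [4.9, 6.7, 6.5]
Max = 6.7 min
Rate = 60 / 6.7
= 8.96 units/hour (bottleneck: 6.7min)


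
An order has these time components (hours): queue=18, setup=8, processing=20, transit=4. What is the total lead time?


Lead time = queue + setup + processing + transit
= 18 + 8 + 20 + 4
= 50 hours


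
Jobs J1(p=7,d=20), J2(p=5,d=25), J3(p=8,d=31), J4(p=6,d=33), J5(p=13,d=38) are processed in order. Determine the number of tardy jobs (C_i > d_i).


Completion vs due date:
  J1: C=7, d=20 → on time
  J2: C=12, d=25 → on time
  J3: C=20, d=31 → on time
  J4: C=26, d=33 → on time
  J5: C=39, d=38 → TARDY
Tardy jobs: J5
Count = 1


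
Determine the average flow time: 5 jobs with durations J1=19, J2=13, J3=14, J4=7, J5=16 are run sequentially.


Completion times:
  J1: completes at 19
  J2: completes at 32
  J3: completes at 46
  J4: completes at 53
  J5: completes at 69
Sum = 219
Average = 219/5
= 43.80


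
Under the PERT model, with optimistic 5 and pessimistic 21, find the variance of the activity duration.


σ² = ((p - o) / 6)² = (p - o)² / 36
= (21 - 5)² / 36
= 16² / 36
= 256 / 36
= 7.1111


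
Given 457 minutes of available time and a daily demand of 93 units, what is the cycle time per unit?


Cycle time = available time / demand
= 457 / 93
= 4.91 min/unit


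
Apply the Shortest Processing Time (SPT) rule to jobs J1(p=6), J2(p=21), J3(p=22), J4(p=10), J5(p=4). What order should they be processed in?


SPT: sort by shortest processing time
  J5: p=4
  J1: p=6
  J4: p=10
  J2: p=21
  J3: p=22
Order: J5 → J1 → J4 → J2 → J3


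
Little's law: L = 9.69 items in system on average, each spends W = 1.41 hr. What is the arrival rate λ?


Little's law: L = λW → λ = L / W
= 9.69 / 1.41
= 6.87 per hour


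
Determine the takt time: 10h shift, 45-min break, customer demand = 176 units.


Available = 10×60 - 45 = 555 min
Takt time = 555 / 176
= 3.15 min/unit


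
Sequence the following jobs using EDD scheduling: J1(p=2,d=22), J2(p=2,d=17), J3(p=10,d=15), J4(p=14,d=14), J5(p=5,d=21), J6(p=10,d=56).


EDD: sort by earliest due date
  J4: d=14, p=14
  J3: d=15, p=10
  J2: d=17, p=2
  J5: d=21, p=5
  J1: d=22, p=2
  J6: d=56, p=10
Order: J4 → J3 → J2 → J5 → J1 → J6


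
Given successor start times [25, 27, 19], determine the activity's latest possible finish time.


LF = min of all successor start times
Successors start at: [25, 27, 19]
LF = min(25, 27, 19)
= 19


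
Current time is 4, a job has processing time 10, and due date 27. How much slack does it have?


Slack = due - current_time - processing
= 27 - 4 - 10
= 13


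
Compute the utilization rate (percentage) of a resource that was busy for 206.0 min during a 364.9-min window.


Utilization = busy / total × 100
= 206.0 / 364.9 × 100
= 56.5%


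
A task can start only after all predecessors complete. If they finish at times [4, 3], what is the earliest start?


ES = max of all predecessor completion times
Predecessors: [4, 3]
ES = max(4, 3)
= 4


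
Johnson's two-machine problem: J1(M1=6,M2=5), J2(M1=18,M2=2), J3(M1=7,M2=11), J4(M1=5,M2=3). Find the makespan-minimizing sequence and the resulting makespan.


Johnson's rule:
Group 1 (M1≤M2, sort by M1): ['J3']
Group 2 (M1>M2, sort desc M2): ['J1', 'J4', 'J2']
Sequence: J3 → J1 → J4 → J2
Makespan calculation:
  J3: M1 done=7, M2 done=18
  J1: M1 done=13, M2 done=23
  J4: M1 done=18, M2 done=26
  J2: M1 done=36, M2 done=38
= Sequence: J3 → J1 → J4 → J2, Makespan: 38


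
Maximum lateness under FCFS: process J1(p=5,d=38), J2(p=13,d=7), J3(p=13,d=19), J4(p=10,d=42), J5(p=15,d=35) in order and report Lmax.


Lateness per job (L = C - d):
  J1: C=5, d=38, L=-33
  J2: C=18, d=7, L=11
  J3: C=31, d=19, L=12
  J4: C=41, d=42, L=-1
  J5: C=56, d=35, L=21
Lmax = max(-33, 11, 12, -1, 21)
= 21


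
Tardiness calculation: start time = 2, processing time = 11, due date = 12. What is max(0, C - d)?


Completion = start + processing = 2 + 11 = 13
Tardiness = max(0, C - d) = max(0, 13 - 12)
= max(0, 1)
= 1


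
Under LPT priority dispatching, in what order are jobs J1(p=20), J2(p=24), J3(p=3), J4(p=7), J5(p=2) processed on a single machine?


LPT: sort by longest processing time first
  J2: p=24
  J1: p=20
  J4: p=7
  J3: p=3
  J5: p=2
Order: J2 → J1 → J4 → J3 → J5


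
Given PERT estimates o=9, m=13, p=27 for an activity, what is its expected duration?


te = (o + 4m + p) / 6
= (9 + 4×13 + 27) / 6
= (9 + 52 + 27) / 6
= 88 / 6
= 14.67


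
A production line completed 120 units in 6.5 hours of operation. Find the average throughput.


Throughput = units / time
= 120 / 6.5
= 18.5 units/hour


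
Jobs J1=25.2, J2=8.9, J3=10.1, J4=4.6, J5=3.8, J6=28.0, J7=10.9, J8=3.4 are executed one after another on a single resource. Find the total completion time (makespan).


Sequential makespan: sum all processing times
= 25.2 + 8.9 + 10.1 + 4.6 + 3.8 + 28.0 + 10.9 + 3.4
= 94.9 time units


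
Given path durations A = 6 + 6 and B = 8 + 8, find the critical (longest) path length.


Path A: 6 + 6 = 12
Path B: 8 + 8 = 16
Critical path = longest = max(12, 16)
= 16 (Path B)


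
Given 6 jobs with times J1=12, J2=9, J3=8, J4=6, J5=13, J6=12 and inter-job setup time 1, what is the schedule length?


Makespan = Σ processing + (n-1) × setup
= (12 + 9 + 8 + 6 + 13 + 12) + (6-1)×1
= 60 + 5
= 65 time units


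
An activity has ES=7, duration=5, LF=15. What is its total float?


EF = ES + duration = 7 + 5 = 12
LS = LF - duration = 15 - 5 = 10
Total Float = LF - EF = 15 - 12
(or LS - ES = 10 - 7)
= 3


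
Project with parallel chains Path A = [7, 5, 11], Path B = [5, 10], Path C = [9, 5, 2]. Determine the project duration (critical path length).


Path A: 7 + 5 + 11 = 23
Path B: 5 + 10 = 15
Path C: 9 + 5 + 2 = 16
Critical path = longest = max(23, 15, 16)
= 23 (Path A)


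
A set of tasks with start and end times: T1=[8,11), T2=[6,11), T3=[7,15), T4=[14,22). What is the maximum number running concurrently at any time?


Check each time point for overlaps:
  t=8: 3 tasks active (T1, T2, T3)
Max concurrent = 3


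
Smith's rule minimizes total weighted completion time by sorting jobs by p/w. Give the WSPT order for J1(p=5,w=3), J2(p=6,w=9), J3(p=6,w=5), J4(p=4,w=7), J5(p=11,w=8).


WSPT (Smith's rule): sort by p/w ascending
  J4: p/w = 4/7 = 0.571
  J2: p/w = 6/9 = 0.667
  J3: p/w = 6/5 = 1.200
  J5: p/w = 11/8 = 1.375
  J1: p/w = 5/3 = 1.667
Order: J4 → J2 → J3 → J5 → J1


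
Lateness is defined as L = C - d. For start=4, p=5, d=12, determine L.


Completion = 4 + 5 = 9
Lateness = C - d = 9 - 12
= -3


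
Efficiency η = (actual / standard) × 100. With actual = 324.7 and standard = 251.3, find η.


Efficiency = (actual / standard) × 100
= (324.7 / 251.3) × 100
= 129.2%


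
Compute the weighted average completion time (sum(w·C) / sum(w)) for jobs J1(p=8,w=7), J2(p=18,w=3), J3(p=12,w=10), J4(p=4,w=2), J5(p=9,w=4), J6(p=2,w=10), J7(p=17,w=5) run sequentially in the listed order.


Completion times:
  J1: C=8, w×C=7×8=56
  J2: C=26, w×C=3×26=78
  J3: C=38, w×C=10×38=380
  J4: C=42, w×C=2×42=84
  J5: C=51, w×C=4×51=204
  J6: C=53, w×C=10×53=530
  J7: C=70, w×C=5×70=350
Sum w×C = 1682
Sum w = 41
Weighted avg = 1682/41
= 41.02


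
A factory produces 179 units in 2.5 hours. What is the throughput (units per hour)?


Throughput = units / time
= 179 / 2.5
= 71.6 units/hour


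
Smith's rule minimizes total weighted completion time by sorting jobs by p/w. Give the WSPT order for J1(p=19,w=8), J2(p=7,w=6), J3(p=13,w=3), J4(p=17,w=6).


WSPT (Smith's rule): sort by p/w ascending
  J2: p/w = 7/6 = 1.167
  J1: p/w = 19/8 = 2.375
  J4: p/w = 17/6 = 2.833
  J3: p/w = 13/3 = 4.333
Order: J2 → J1 → J4 → J3


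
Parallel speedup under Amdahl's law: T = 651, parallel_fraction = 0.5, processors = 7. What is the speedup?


Amdahl's law: T_p = T × ((1-p) + p/N)
= 651 × ((1-0.5) + 0.5/7)
= 651 × (0.50 + 0.0714)
= 651 × 0.5714
= 372.00
Speedup = 651/372.00
= 1.75×


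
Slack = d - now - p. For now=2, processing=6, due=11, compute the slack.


Slack = due - current_time - processing
= 11 - 2 - 6
= 3


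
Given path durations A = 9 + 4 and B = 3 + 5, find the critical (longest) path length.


Path A: 9 + 4 = 13
Path B: 3 + 5 = 8
Critical path = longest = max(13, 8)
= 13 (Path A)


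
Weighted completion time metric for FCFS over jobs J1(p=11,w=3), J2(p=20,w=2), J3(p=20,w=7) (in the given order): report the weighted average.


Completion times:
  J1: C=11, w×C=3×11=33
  J2: C=31, w×C=2×31=62
  J3: C=51, w×C=7×51=357
Sum w×C = 452
Sum w = 12
Weighted avg = 452/12
= 37.67


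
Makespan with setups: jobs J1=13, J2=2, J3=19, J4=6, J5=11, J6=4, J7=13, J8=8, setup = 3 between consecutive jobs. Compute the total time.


Makespan = Σ processing + (n-1) × setup
= (13 + 2 + 19 + 6 + 11 + 4 + 13 + 8) + (8-1)×3
= 76 + 21
= 97 time units


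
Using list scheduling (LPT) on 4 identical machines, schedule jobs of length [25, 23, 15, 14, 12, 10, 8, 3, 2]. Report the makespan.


Jobs (LPT sorted): [25, 23, 15, 14, 12, 10, 8, 3, 2]
Machines: 4
  J=25 → Machine 1 (load: 0+25=25)
  J=23 → Machine 2 (load: 0+23=23)
  J=15 → Machine 3 (load: 0+15=15)
  J=14 → Machine 4 (load: 0+14=14)
  J=12 → Machine 4 (load: 14+12=26)
  J=10 → Machine 3 (load: 15+10=25)
  J=8 → Machine 2 (load: 23+8=31)
  J=3 → Machine 1 (load: 25+3=28)
  J=2 → Machine 3 (load: 25+2=27)
Machine loads: [28, 31, 27, 26]
Makespan = max = 31 time units


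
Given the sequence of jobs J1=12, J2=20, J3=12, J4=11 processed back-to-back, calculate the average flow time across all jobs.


Completion times:
  J1: completes at 12
  J2: completes at 32
  J3: completes at 44
  J4: completes at 55
Sum = 143
Average = 143/4
= 35.75


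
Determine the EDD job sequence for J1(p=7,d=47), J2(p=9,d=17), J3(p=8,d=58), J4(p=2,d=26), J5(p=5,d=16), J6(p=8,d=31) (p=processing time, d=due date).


EDD: sort by earliest due date
  J5: d=16, p=5
  J2: d=17, p=9
  J4: d=26, p=2
  J6: d=31, p=8
  J1: d=47, p=7
  J3: d=58, p=8
Order: J5 → J2 → J4 → J6 → J1 → J3


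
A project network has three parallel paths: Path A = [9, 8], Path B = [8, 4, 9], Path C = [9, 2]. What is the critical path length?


Path A: 9 + 8 = 17
Path B: 8 + 4 + 9 = 21
Path C: 9 + 2 = 11
Critical path = longest = max(17, 21, 11)
= 21 (Path B)


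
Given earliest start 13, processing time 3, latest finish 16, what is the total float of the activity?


EF = ES + duration = 13 + 3 = 16
LS = LF - duration = 16 - 3 = 13
Total Float = LF - EF = 16 - 16
(or LS - ES = 13 - 13)
= 0


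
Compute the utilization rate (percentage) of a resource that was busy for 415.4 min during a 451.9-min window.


Utilization = busy / total × 100
= 415.4 / 451.9 × 100
= 91.9%


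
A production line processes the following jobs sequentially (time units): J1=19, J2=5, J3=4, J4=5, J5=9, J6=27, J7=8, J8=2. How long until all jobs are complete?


Sequential makespan: sum all processing times
= 19 + 5 + 4 + 5 + 9 + 27 + 8 + 2
= 79 time units


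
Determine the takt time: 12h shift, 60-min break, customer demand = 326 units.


Available = 12×60 - 60 = 660 min
Takt time = 660 / 326
= 2.02 min/unit


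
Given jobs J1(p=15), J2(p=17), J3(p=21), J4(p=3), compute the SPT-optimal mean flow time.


SPT order: J4 → J1 → J2 → J3
Completion times:
  J4: C=3
  J1: C=18
  J2: C=35
  J3: C=56
Sum = 112, n = 4
Mean flow = 112/4
= 28.00


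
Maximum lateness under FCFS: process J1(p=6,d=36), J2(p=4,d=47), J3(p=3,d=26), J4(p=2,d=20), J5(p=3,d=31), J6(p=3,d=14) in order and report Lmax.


Lateness per job (L = C - d):
  J1: C=6, d=36, L=-30
  J2: C=10, d=47, L=-37
  J3: C=13, d=26, L=-13
  J4: C=15, d=20, L=-5
  J5: C=18, d=31, L=-13
  J6: C=21, d=14, L=7
Lmax = max(-30, -37, -13, -5, -13, 7)
= 7


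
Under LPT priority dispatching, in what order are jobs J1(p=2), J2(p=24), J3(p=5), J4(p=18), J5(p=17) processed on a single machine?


LPT: sort by longest processing time first
  J2: p=24
  J4: p=18
  J5: p=17
  J3: p=5
  J1: p=2
Order: J2 → J4 → J5 → J3 → J1


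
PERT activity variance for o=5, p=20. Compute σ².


σ² = ((p - o) / 6)² = (p - o)² / 36
= (20 - 5)² / 36
= 15² / 36
= 225 / 36
= 6.2500


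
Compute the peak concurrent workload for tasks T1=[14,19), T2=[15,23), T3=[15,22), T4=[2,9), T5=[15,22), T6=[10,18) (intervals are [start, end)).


Check each time point for overlaps:
  t=15: 5 tasks active (T1, T2, T3, T5, T6)
Max concurrent = 5


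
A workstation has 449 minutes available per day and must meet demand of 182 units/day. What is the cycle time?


Cycle time = available time / demand
= 449 / 182
= 2.47 min/unit


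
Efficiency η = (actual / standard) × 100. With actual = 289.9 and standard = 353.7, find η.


Efficiency = (actual / standard) × 100
= (289.9 / 353.7) × 100
= 82.0%


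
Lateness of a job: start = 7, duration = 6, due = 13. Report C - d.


Completion = 7 + 6 = 13
Lateness = C - d = 13 - 13
= 0


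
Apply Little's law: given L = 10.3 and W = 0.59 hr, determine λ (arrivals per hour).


Little's law: L = λW → λ = L / W
= 10.3 / 0.59
= 17.46 per hour


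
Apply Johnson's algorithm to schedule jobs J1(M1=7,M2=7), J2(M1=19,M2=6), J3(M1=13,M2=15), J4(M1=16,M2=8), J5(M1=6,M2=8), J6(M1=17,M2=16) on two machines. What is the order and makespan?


Johnson's rule:
Group 1 (M1≤M2, sort by M1): ['J5', 'J1', 'J3']
Group 2 (M1>M2, sort desc M2): ['J6', 'J4', 'J2']
Sequence: J5 → J1 → J3 → J6 → J4 → J2
Makespan calculation:
  J5: M1 done=6, M2 done=14
  J1: M1 done=13, M2 done=21
  J3: M1 done=26, M2 done=41
  J6: M1 done=43, M2 done=59
  J4: M1 done=59, M2 done=67
  J2: M1 done=78, M2 done=84
= Sequence: J5 → J1 → J3 → J6 → J4 → J2, Makespan: 84


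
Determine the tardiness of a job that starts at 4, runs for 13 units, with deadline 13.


Completion = start + processing = 4 + 13 = 17
Tardiness = max(0, C - d) = max(0, 17 - 13)
= max(0, 4)
= 4


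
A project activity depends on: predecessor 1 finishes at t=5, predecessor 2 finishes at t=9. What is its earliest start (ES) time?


ES = max of all predecessor completion times
Predecessors: [5, 9]
ES = max(5, 9)
= 9


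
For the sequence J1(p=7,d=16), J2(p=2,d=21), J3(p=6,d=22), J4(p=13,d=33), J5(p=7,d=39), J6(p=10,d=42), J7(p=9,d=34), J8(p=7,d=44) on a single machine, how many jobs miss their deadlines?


Completion vs due date:
  J1: C=7, d=16 → on time
  J2: C=9, d=21 → on time
  J3: C=15, d=22 → on time
  J4: C=28, d=33 → on time
  J5: C=35, d=39 → on time
  J6: C=45, d=42 → TARDY
  J7: C=54, d=34 → TARDY
  J8: C=61, d=44 → TARDY
Tardy jobs: J6, J7, J8
Count = 3


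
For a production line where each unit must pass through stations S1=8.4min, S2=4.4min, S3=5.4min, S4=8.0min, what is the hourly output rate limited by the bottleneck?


Bottleneck = longest station time
Station times: [8.4, 4.4, 5.4, 8.0]
Max = 8.4 min
Rate = 60 / 8.4
= 7.14 units/hour (bottleneck: 8.4min)


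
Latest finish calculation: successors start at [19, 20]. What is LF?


LF = min of all successor start times
Successors start at: [19, 20]
LF = min(19, 20)
= 19


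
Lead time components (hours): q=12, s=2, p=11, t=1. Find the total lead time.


Lead time = queue + setup + processing + transit
= 12 + 2 + 11 + 1
= 26 hours


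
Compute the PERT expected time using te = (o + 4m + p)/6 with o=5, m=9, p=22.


te = (o + 4m + p) / 6
= (5 + 4×9 + 22) / 6
= (5 + 36 + 22) / 6
= 63 / 6
= 10.50


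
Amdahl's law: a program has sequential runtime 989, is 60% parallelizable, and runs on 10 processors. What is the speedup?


Amdahl's law: T_p = T × ((1-p) + p/N)
= 989 × ((1-0.6) + 0.6/10)
= 989 × (0.40 + 0.0600)
= 989 × 0.4600
= 454.94
Speedup = 989/454.94
= 2.17×


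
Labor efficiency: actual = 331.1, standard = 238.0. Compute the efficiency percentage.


Efficiency = (actual / standard) × 100
= (331.1 / 238.0) × 100
= 139.1%


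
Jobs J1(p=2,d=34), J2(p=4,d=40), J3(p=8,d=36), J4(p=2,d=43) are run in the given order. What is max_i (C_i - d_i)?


Lateness per job (L = C - d):
  J1: C=2, d=34, L=-32
  J2: C=6, d=40, L=-34
  J3: C=14, d=36, L=-22
  J4: C=16, d=43, L=-27
Lmax = max(-32, -34, -22, -27)
= -22


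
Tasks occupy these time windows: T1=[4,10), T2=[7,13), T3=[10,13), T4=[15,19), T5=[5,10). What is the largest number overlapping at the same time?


Check each time point for overlaps:
  t=7: 3 tasks active (T1, T2, T5)
Max concurrent = 3


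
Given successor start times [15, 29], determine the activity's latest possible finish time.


LF = min of all successor start times
Successors start at: [15, 29]
LF = min(15, 29)
= 15


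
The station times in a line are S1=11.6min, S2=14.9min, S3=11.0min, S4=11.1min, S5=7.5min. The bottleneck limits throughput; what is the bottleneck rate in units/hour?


Bottleneck = longest station time
Station times: [11.6, 14.9, 11.0, 11.1, 7.5]
Max = 14.9 min
Rate = 60 / 14.9
= 4.03 units/hour (bottleneck: 14.9min)


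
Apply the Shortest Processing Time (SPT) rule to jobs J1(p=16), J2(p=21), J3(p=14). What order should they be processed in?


SPT: sort by shortest processing time
  J3: p=14
  J1: p=16
  J2: p=21
Order: J3 → J1 → J2


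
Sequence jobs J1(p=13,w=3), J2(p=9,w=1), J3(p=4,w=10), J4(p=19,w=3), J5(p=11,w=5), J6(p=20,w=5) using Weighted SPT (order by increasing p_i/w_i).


WSPT (Smith's rule): sort by p/w ascending
  J3: p/w = 4/10 = 0.400
  J5: p/w = 11/5 = 2.200
  J6: p/w = 20/5 = 4.000
  J1: p/w = 13/3 = 4.333
  J4: p/w = 19/3 = 6.333
  J2: p/w = 9/1 = 9.000
Order: J3 → J5 → J6 → J1 → J4 → J2


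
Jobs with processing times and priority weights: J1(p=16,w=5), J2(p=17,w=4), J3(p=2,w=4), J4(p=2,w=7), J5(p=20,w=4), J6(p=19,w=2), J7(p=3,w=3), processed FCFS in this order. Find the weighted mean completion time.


Completion times:
  J1: C=16, w×C=5×16=80
  J2: C=33, w×C=4×33=132
  J3: C=35, w×C=4×35=140
  J4: C=37, w×C=7×37=259
  J5: C=57, w×C=4×57=228
  J6: C=76, w×C=2×76=152
  J7: C=79, w×C=3×79=237
Sum w×C = 1228
Sum w = 29
Weighted avg = 1228/29
= 42.34


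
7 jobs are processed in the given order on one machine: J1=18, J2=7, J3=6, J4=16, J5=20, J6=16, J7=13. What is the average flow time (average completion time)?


Completion times:
  J1: completes at 18
  J2: completes at 25
  J3: completes at 31
  J4: completes at 47
  J5: completes at 67
  J6: completes at 83
  J7: completes at 96
Sum = 367
Average = 367/7
= 52.43


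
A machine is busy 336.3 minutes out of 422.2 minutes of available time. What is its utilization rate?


Utilization = busy / total × 100
= 336.3 / 422.2 × 100
= 79.7%


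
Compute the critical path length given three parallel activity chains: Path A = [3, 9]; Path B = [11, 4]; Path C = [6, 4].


Path A: 3 + 9 = 12
Path B: 11 + 4 = 15
Path C: 6 + 4 = 10
Critical path = longest = max(12, 15, 10)
= 15 (Path B)


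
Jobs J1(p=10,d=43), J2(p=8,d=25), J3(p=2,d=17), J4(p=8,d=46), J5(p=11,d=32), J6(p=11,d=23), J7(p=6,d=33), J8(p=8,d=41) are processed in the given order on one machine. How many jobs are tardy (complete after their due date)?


Completion vs due date:
  J1: C=10, d=43 → on time
  J2: C=18, d=25 → on time
  J3: C=20, d=17 → TARDY
  J4: C=28, d=46 → on time
  J5: C=39, d=32 → TARDY
  J6: C=50, d=23 → TARDY
  J7: C=56, d=33 → TARDY
  J8: C=64, d=41 → TARDY
Tardy jobs: J3, J5, J6, J7, J8
Count = 5


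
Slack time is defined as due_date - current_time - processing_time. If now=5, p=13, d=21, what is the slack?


Slack = due - current_time - processing
= 21 - 5 - 13
= 3


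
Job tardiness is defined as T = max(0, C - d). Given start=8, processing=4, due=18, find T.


Completion = start + processing = 8 + 4 = 12
Tardiness = max(0, C - d) = max(0, 12 - 18)
= max(0, -6)
= 0


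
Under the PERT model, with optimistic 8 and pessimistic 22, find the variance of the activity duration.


σ² = ((p - o) / 6)² = (p - o)² / 36
= (22 - 8)² / 36
= 14² / 36
= 196 / 36
= 5.4444


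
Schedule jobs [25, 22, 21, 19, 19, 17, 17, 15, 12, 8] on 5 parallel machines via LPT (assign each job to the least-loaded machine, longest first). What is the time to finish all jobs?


Jobs (LPT sorted): [25, 22, 21, 19, 19, 17, 17, 15, 12, 8]
Machines: 5
  J=25 → Machine 1 (load: 0+25=25)
  J=22 → Machine 2 (load: 0+22=22)
  J=21 → Machine 3 (load: 0+21=21)
  J=19 → Machine 4 (load: 0+19=19)
  J=19 → Machine 5 (load: 0+19=19)
  J=17 → Machine 4 (load: 19+17=36)
  J=17 → Machine 5 (load: 19+17=36)
  J=15 → Machine 3 (load: 21+15=36)
  J=12 → Machine 2 (load: 22+12=34)
  J=8 → Machine 1 (load: 25+8=33)
Machine loads: [33, 34, 36, 36, 36]
Makespan = max = 36 time units


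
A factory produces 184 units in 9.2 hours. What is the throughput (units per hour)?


Throughput = units / time
= 184 / 9.2
= 20.0 units/hour


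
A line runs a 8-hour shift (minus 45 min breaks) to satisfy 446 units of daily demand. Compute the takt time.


Available = 8×60 - 45 = 435 min
Takt time = 435 / 446
= 0.98 min/unit


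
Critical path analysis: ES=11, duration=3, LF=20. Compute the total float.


EF = ES + duration = 11 + 3 = 14
LS = LF - duration = 20 - 3 = 17
Total Float = LF - EF = 20 - 14
(or LS - ES = 17 - 11)
= 6


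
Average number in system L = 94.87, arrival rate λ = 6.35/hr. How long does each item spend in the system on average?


Little's law: L = λW → W = L / λ
= 94.87 / 6.35
= 14.94 hours


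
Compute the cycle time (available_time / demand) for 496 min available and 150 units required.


Cycle time = available time / demand
= 496 / 150
= 3.31 min/unit


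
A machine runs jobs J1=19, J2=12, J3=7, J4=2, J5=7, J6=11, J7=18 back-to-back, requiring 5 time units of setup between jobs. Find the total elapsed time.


Makespan = Σ processing + (n-1) × setup
= (19 + 12 + 7 + 2 + 7 + 11 + 18) + (7-1)×5
= 76 + 30
= 106 time units


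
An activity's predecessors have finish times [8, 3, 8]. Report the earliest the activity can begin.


ES = max of all predecessor completion times
Predecessors: [8, 3, 8]
ES = max(8, 3, 8)
= 8


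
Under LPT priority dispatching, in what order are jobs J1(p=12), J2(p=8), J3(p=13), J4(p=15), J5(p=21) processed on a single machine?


LPT: sort by longest processing time first
  J5: p=21
  J4: p=15
  J3: p=13
  J1: p=12
  J2: p=8
Order: J5 → J4 → J3 → J1 → J2


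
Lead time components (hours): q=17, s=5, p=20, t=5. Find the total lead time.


Lead time = queue + setup + processing + transit
= 17 + 5 + 20 + 5
= 47 hours


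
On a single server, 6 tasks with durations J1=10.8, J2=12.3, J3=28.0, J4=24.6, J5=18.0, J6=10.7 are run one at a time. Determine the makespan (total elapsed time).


Sequential makespan: sum all processing times
= 10.8 + 12.3 + 28.0 + 24.6 + 18.0 + 10.7
= 104.4 time units


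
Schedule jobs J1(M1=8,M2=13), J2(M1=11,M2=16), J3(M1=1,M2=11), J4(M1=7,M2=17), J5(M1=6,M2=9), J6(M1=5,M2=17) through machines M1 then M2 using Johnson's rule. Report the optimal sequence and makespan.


Johnson's rule:
Group 1 (M1≤M2, sort by M1): ['J3', 'J6', 'J5', 'J4', 'J1', 'J2']
Group 2 (M1>M2, sort desc M2): []
Sequence: J3 → J6 → J5 → J4 → J1 → J2
Makespan calculation:
  J3: M1 done=1, M2 done=12
  J6: M1 done=6, M2 done=29
  J5: M1 done=12, M2 done=38
  J4: M1 done=19, M2 done=55
  J1: M1 done=27, M2 done=68
  J2: M1 done=38, M2 done=84
= Sequence: J3 → J6 → J5 → J4 → J1 → J2, Makespan: 84


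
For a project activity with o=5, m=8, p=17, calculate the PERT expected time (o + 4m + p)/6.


te = (o + 4m + p) / 6
= (5 + 4×8 + 17) / 6
= (5 + 32 + 17) / 6
= 54 / 6
= 9.00


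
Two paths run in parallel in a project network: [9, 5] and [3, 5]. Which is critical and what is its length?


Path A: 9 + 5 = 14
Path B: 3 + 5 = 8
Critical path = longest = max(14, 8)
= 14 (Path A)


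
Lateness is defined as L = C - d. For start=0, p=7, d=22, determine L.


Completion = 0 + 7 = 7
Lateness = C - d = 7 - 22
= -15


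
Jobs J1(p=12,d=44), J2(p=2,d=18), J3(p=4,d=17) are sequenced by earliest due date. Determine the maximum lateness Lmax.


EDD order: J3 → J2 → J1
Completion and lateness:
  J3: C=4, d=17, L=4-17=-13
  J2: C=6, d=18, L=6-18=-12
  J1: C=18, d=44, L=18-44=-26
Lmax = max(-13, -12, -26)
= -12


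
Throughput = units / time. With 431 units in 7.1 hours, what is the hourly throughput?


Throughput = units / time
= 431 / 7.1
= 60.7 units/hour


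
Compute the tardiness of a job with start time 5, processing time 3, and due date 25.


Completion = start + processing = 5 + 3 = 8
Tardiness = max(0, C - d) = max(0, 8 - 25)
= max(0, -17)
= 0


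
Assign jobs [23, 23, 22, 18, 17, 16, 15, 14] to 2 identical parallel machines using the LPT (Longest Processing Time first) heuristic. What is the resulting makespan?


Jobs (LPT sorted): [23, 23, 22, 18, 17, 16, 15, 14]
Machines: 2
  J=23 → Machine 1 (load: 0+23=23)
  J=23 → Machine 2 (load: 0+23=23)
  J=22 → Machine 1 (load: 23+22=45)
  J=18 → Machine 2 (load: 23+18=41)
  J=17 → Machine 2 (load: 41+17=58)
  J=16 → Machine 1 (load: 45+16=61)
  J=15 → Machine 2 (load: 58+15=73)
  J=14 → Machine 1 (load: 61+14=75)
Machine loads: [75, 73]
Makespan = max = 75 time units


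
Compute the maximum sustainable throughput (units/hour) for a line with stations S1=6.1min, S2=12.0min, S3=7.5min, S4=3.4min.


Bottleneck = longest station time
Station times: [6.1, 12.0, 7.5, 3.4]
Max = 12.0 min
Rate = 60 / 12.0
= 5.00 units/hour (bottleneck: 12.0min)


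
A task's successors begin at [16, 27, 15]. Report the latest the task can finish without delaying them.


LF = min of all successor start times
Successors start at: [16, 27, 15]
LF = min(16, 27, 15)
= 15


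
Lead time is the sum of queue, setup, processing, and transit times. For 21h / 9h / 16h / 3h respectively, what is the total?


Lead time = queue + setup + processing + transit
= 21 + 9 + 16 + 3
= 49 hours


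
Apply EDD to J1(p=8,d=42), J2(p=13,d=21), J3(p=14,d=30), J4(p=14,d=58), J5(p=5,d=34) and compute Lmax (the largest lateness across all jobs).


EDD order: J2 → J3 → J5 → J1 → J4
Completion and lateness:
  J2: C=13, d=21, L=13-21=-8
  J3: C=27, d=30, L=27-30=-3
  J5: C=32, d=34, L=32-34=-2
  J1: C=40, d=42, L=40-42=-2
  J4: C=54, d=58, L=54-58=-4
Lmax = max(-8, -3, -2, -2, -4)
= -2


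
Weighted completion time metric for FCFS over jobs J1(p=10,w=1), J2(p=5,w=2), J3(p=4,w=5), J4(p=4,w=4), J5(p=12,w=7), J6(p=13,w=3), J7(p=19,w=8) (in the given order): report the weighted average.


Completion times:
  J1: C=10, w×C=1×10=10
  J2: C=15, w×C=2×15=30
  J3: C=19, w×C=5×19=95
  J4: C=23, w×C=4×23=92
  J5: C=35, w×C=7×35=245
  J6: C=48, w×C=3×48=144
  J7: C=67, w×C=8×67=536
Sum w×C = 1152
Sum w = 30
Weighted avg = 1152/30
= 38.40


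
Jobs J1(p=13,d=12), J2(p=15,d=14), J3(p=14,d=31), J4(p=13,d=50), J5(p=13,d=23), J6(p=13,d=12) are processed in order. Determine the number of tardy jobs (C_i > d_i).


Completion vs due date:
  J1: C=13, d=12 → TARDY
  J2: C=28, d=14 → TARDY
  J3: C=42, d=31 → TARDY
  J4: C=55, d=50 → TARDY
  J5: C=68, d=23 → TARDY
  J6: C=81, d=12 → TARDY
Tardy jobs: J1, J2, J3, J4, J5, J6
Count = 6


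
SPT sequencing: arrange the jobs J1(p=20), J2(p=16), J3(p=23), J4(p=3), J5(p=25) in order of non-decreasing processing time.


SPT: sort by shortest processing time
  J4: p=3
  J2: p=16
  J1: p=20
  J3: p=23
  J5: p=25
Order: J4 → J2 → J1 → J3 → J5


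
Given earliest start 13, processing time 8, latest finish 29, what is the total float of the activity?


EF = ES + duration = 13 + 8 = 21
LS = LF - duration = 29 - 8 = 21
Total Float = LF - EF = 29 - 21
(or LS - ES = 21 - 13)
= 8


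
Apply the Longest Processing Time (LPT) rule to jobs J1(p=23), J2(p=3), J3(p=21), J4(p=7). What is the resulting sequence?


LPT: sort by longest processing time first
  J1: p=23
  J3: p=21
  J4: p=7
  J2: p=3
Order: J1 → J3 → J4 → J2


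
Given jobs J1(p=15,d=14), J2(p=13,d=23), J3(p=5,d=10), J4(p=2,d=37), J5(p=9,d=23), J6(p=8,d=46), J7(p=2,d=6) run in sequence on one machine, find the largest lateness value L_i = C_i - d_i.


Lateness per job (L = C - d):
  J1: C=15, d=14, L=1
  J2: C=28, d=23, L=5
  J3: C=33, d=10, L=23
  J4: C=35, d=37, L=-2
  J5: C=44, d=23, L=21
  J6: C=52, d=46, L=6
  J7: C=54, d=6, L=48
Lmax = max(1, 5, 23, -2, 21, 6, 48)
= 48


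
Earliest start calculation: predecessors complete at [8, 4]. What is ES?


ES = max of all predecessor completion times
Predecessors: [8, 4]
ES = max(8, 4)
= 8


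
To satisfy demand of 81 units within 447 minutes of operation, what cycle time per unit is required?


Cycle time = available time / demand
= 447 / 81
= 5.52 min/unit


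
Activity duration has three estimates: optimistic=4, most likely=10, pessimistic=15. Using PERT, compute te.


te = (o + 4m + p) / 6
= (4 + 4×10 + 15) / 6
= (4 + 40 + 15) / 6
= 59 / 6
= 9.83


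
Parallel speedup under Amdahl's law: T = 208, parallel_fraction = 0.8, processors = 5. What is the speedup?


Amdahl's law: T_p = T × ((1-p) + p/N)
= 208 × ((1-0.8) + 0.8/5)
= 208 × (0.20 + 0.1600)
= 208 × 0.3600
= 74.88
Speedup = 208/74.88
= 2.78×


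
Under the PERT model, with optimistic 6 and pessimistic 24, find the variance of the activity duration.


σ² = ((p - o) / 6)² = (p - o)² / 36
= (24 - 6)² / 36
= 18² / 36
= 324 / 36
= 9.0000


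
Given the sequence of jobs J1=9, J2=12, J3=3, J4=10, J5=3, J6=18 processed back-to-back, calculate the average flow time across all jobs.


Completion times:
  J1: completes at 9
  J2: completes at 21
  J3: completes at 24
  J4: completes at 34
  J5: completes at 37
  J6: completes at 55
Sum = 180
Average = 180/6
= 30.00


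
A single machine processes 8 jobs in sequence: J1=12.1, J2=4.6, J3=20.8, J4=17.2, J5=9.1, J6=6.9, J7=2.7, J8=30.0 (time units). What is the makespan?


Sequential makespan: sum all processing times
= 12.1 + 4.6 + 20.8 + 17.2 + 9.1 + 6.9 + 2.7 + 30.0
= 103.4 time units


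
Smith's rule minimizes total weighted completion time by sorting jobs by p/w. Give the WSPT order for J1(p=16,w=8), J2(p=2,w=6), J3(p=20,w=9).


WSPT (Smith's rule): sort by p/w ascending
  J2: p/w = 2/6 = 0.333
  J1: p/w = 16/8 = 2.000
  J3: p/w = 20/9 = 2.222
Order: J2 → J1 → J3


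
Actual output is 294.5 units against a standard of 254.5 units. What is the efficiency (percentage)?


Efficiency = (actual / standard) × 100
= (294.5 / 254.5) × 100
= 115.7%


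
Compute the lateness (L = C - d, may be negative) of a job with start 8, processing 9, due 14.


Completion = 8 + 9 = 17
Lateness = C - d = 17 - 14
= 3


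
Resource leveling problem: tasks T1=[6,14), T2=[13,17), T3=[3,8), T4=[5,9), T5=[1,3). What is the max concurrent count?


Check each time point for overlaps:
  t=6: 3 tasks active (T1, T3, T4)
Max concurrent = 3


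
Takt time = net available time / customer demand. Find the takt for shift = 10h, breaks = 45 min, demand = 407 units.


Available = 10×60 - 45 = 555 min
Takt time = 555 / 407
= 1.36 min/unit


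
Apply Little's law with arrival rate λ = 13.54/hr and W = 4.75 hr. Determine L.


Little's law: L = λ × W
= 13.54 × 4.75
= 64.31


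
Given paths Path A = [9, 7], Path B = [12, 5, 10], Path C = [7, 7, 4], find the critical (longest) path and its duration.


Path A: 9 + 7 = 16
Path B: 12 + 5 + 10 = 27
Path C: 7 + 7 + 4 = 18
Critical path = longest = max(16, 27, 18)
= 27 (Path B)


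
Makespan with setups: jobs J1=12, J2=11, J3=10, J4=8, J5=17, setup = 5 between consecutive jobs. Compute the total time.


Makespan = Σ processing + (n-1) × setup
= (12 + 11 + 10 + 8 + 17) + (5-1)×5
= 58 + 20
= 78 time units


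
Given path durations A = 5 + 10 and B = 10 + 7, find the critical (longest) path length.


Path A: 5 + 10 = 15
Path B: 10 + 7 = 17
Critical path = longest = max(15, 17)
= 17 (Path B)


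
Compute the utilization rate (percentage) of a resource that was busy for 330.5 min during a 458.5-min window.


Utilization = busy / total × 100
= 330.5 / 458.5 × 100
= 72.1%


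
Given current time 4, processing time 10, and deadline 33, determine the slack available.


Slack = due - current_time - processing
= 33 - 4 - 10
= 19


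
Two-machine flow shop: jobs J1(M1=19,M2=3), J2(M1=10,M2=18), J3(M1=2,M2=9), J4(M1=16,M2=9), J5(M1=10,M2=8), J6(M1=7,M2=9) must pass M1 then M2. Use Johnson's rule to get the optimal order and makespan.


Johnson's rule:
Group 1 (M1≤M2, sort by M1): ['J3', 'J6', 'J2']
Group 2 (M1>M2, sort desc M2): ['J4', 'J5', 'J1']
Sequence: J3 → J6 → J2 → J4 → J5 → J1
Makespan calculation:
  J3: M1 done=2, M2 done=11
  J6: M1 done=9, M2 done=20
  J2: M1 done=19, M2 done=38
  J4: M1 done=35, M2 done=47
  J5: M1 done=45, M2 done=55
  J1: M1 done=64, M2 done=67
= Sequence: J3 → J6 → J2 → J4 → J5 → J1, Makespan: 67


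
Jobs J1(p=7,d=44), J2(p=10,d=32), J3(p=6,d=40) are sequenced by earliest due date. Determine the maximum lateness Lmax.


EDD order: J2 → J3 → J1
Completion and lateness:
  J2: C=10, d=32, L=10-32=-22
  J3: C=16, d=40, L=16-40=-24
  J1: C=23, d=44, L=23-44=-21
Lmax = max(-22, -24, -21)
= -21


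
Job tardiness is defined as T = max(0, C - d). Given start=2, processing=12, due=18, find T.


Completion = start + processing = 2 + 12 = 14
Tardiness = max(0, C - d) = max(0, 14 - 18)
= max(0, -4)
= 0


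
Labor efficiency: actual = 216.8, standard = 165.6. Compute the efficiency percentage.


Efficiency = (actual / standard) × 100
= (216.8 / 165.6) × 100
= 130.9%


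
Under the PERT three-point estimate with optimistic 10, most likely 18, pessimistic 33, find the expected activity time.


te = (o + 4m + p) / 6
= (10 + 4×18 + 33) / 6
= (10 + 72 + 33) / 6
= 115 / 6
= 19.17


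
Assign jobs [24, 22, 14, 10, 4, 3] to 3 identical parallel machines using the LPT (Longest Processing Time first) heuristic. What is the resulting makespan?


Jobs (LPT sorted): [24, 22, 14, 10, 4, 3]
Machines: 3
  J=24 → Machine 1 (load: 0+24=24)
  J=22 → Machine 2 (load: 0+22=22)
  J=14 → Machine 3 (load: 0+14=14)
  J=10 → Machine 3 (load: 14+10=24)
  J=4 → Machine 2 (load: 22+4=26)
  J=3 → Machine 1 (load: 24+3=27)
Machine loads: [27, 26, 24]
Makespan = max = 27 time units


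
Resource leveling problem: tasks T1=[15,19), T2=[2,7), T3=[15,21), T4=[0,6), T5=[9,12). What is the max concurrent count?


Check each time point for overlaps:
  t=2: 2 tasks active (T2, T4)
Max concurrent = 2


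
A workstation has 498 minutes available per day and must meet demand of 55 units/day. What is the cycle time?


Cycle time = available time / demand
= 498 / 55
= 9.05 min/unit


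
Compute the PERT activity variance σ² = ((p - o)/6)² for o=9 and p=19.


σ² = ((p - o) / 6)² = (p - o)² / 36
= (19 - 9)² / 36
= 10² / 36
= 100 / 36
= 2.7778


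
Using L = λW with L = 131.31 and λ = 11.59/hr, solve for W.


Little's law: L = λW → W = L / λ
= 131.31 / 11.59
= 11.33 hours


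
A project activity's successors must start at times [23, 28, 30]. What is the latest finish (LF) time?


LF = min of all successor start times
Successors start at: [23, 28, 30]
LF = min(23, 28, 30)
= 23


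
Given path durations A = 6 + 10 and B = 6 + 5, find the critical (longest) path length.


Path A: 6 + 10 = 16
Path B: 6 + 5 = 11
Critical path = longest = max(16, 11)
= 16 (Path A)


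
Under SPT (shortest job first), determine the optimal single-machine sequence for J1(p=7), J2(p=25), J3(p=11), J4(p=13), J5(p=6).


SPT: sort by shortest processing time
  J5: p=6
  J1: p=7
  J3: p=11
  J4: p=13
  J2: p=25
Order: J5 → J1 → J3 → J4 → J2


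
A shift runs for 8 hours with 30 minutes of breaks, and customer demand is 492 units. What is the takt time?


Available = 8×60 - 30 = 450 min
Takt time = 450 / 492
= 0.91 min/unit


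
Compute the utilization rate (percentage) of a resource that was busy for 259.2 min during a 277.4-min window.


Utilization = busy / total × 100
= 259.2 / 277.4 × 100
= 93.4%


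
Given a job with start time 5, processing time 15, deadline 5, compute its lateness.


Completion = 5 + 15 = 20
Lateness = C - d = 20 - 5
= 15


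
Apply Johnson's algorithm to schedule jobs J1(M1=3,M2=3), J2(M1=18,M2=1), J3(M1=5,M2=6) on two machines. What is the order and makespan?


Johnson's rule:
Group 1 (M1≤M2, sort by M1): ['J1', 'J3']
Group 2 (M1>M2, sort desc M2): ['J2']
Sequence: J1 → J3 → J2
Makespan calculation:
  J1: M1 done=3, M2 done=6
  J3: M1 done=8, M2 done=14
  J2: M1 done=26, M2 done=27
= Sequence: J1 → J3 → J2, Makespan: 27


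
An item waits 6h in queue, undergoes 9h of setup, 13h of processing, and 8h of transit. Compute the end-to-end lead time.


Lead time = queue + setup + processing + transit
= 6 + 9 + 13 + 8
= 36 hours


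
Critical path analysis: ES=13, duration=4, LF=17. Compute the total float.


EF = ES + duration = 13 + 4 = 17
LS = LF - duration = 17 - 4 = 13
Total Float = LF - EF = 17 - 17
(or LS - ES = 13 - 13)
= 0


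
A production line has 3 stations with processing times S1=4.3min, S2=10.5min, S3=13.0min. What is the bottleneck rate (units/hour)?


Bottleneck = longest station time
Station times: [4.3, 10.5, 13.0]
Max = 13.0 min
Rate = 60 / 13.0
= 4.62 units/hour (bottleneck: 13.0min)


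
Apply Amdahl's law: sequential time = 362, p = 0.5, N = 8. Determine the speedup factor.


Amdahl's law: T_p = T × ((1-p) + p/N)
= 362 × ((1-0.5) + 0.5/8)
= 362 × (0.50 + 0.0625)
= 362 × 0.5625
= 203.62
Speedup = 362/203.62
= 1.78×


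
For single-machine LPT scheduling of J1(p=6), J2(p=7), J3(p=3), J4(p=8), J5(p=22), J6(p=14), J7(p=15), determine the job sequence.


LPT: sort by longest processing time first
  J5: p=22
  J7: p=15
  J6: p=14
  J4: p=8
  J2: p=7
  J1: p=6
  J3: p=3
Order: J5 → J7 → J6 → J4 → J2 → J1 → J3
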